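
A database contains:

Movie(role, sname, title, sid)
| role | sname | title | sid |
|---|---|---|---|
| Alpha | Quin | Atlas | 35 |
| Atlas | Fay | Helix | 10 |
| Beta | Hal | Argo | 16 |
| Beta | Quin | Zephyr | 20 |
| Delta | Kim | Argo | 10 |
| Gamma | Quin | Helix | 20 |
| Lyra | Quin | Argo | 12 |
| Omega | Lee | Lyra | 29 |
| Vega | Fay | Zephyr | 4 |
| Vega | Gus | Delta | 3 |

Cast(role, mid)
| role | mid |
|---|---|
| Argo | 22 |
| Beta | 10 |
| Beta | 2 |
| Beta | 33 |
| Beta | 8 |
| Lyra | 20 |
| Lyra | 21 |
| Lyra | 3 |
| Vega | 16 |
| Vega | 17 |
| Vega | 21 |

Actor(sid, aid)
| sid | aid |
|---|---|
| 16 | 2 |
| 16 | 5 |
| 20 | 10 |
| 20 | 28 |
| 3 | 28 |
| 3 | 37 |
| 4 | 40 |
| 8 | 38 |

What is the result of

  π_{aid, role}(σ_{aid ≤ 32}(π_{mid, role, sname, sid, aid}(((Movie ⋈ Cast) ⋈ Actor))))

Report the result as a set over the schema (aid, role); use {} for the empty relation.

Joining Movie and Cast on role yields {(Beta, Hal, Argo, 16, 10), (Beta, Hal, Argo, 16, 2), (Beta, Hal, Argo, 16, 33), (Beta, Hal, Argo, 16, 8), (Beta, Quin, Zephyr, 20, 10), (Beta, Quin, Zephyr, 20, 2), (Beta, Quin, Zephyr, 20, 33), (Beta, Quin, Zephyr, 20, 8), (Lyra, Quin, Argo, 12, 20), (Lyra, Quin, Argo, 12, 21), (Lyra, Quin, Argo, 12, 3), (Vega, Fay, Zephyr, 4, 16), (Vega, Fay, Zephyr, 4, 17), (Vega, Fay, Zephyr, 4, 21), (Vega, Gus, Delta, 3, 16), (Vega, Gus, Delta, 3, 17), (Vega, Gus, Delta, 3, 21)}.
Joining (Movie ⋈ Cast) and Actor on sid yields {(Beta, Hal, Argo, 16, 10, 2), (Beta, Hal, Argo, 16, 10, 5), (Beta, Hal, Argo, 16, 2, 2), (Beta, Hal, Argo, 16, 2, 5), (Beta, Hal, Argo, 16, 33, 2), (Beta, Hal, Argo, 16, 33, 5), (Beta, Hal, Argo, 16, 8, 2), (Beta, Hal, Argo, 16, 8, 5), (Beta, Quin, Zephyr, 20, 10, 10), (Beta, Quin, Zephyr, 20, 10, 28), (Beta, Quin, Zephyr, 20, 2, 10), (Beta, Quin, Zephyr, 20, 2, 28), (Beta, Quin, Zephyr, 20, 33, 10), (Beta, Quin, Zephyr, 20, 33, 28), (Beta, Quin, Zephyr, 20, 8, 10), (Beta, Quin, Zephyr, 20, 8, 28), (Vega, Fay, Zephyr, 4, 16, 40), (Vega, Fay, Zephyr, 4, 17, 40), (Vega, Fay, Zephyr, 4, 21, 40), (Vega, Gus, Delta, 3, 16, 28), (Vega, Gus, Delta, 3, 16, 37), (Vega, Gus, Delta, 3, 17, 28), (Vega, Gus, Delta, 3, 17, 37), (Vega, Gus, Delta, 3, 21, 28), (Vega, Gus, Delta, 3, 21, 37)}.
Keep only column(s) mid, role, sname, sid, aid: {(10, Beta, Hal, 16, 2), (10, Beta, Hal, 16, 5), (10, Beta, Quin, 20, 10), (10, Beta, Quin, 20, 28), (16, Vega, Fay, 4, 40), (16, Vega, Gus, 3, 28), (16, Vega, Gus, 3, 37), (17, Vega, Fay, 4, 40), (17, Vega, Gus, 3, 28), (17, Vega, Gus, 3, 37), (2, Beta, Hal, 16, 2), (2, Beta, Hal, 16, 5), (2, Beta, Quin, 20, 10), (2, Beta, Quin, 20, 28), (21, Vega, Fay, 4, 40), (21, Vega, Gus, 3, 28), (21, Vega, Gus, 3, 37), (33, Beta, Hal, 16, 2), (33, Beta, Hal, 16, 5), (33, Beta, Quin, 20, 10), (33, Beta, Quin, 20, 28), (8, Beta, Hal, 16, 2), (8, Beta, Hal, 16, 5), (8, Beta, Quin, 20, 10), (8, Beta, Quin, 20, 28)}
Selection aid ≤ 32: {(10, Beta, Hal, 16, 2), (10, Beta, Hal, 16, 5), (10, Beta, Quin, 20, 10), (10, Beta, Quin, 20, 28), (16, Vega, Gus, 3, 28), (17, Vega, Gus, 3, 28), (2, Beta, Hal, 16, 2), (2, Beta, Hal, 16, 5), (2, Beta, Quin, 20, 10), (2, Beta, Quin, 20, 28), (21, Vega, Gus, 3, 28), (33, Beta, Hal, 16, 2), (33, Beta, Hal, 16, 5), (33, Beta, Quin, 20, 10), (33, Beta, Quin, 20, 28), (8, Beta, Hal, 16, 2), (8, Beta, Hal, 16, 5), (8, Beta, Quin, 20, 10), (8, Beta, Quin, 20, 28)}
Keep only column(s) aid, role (14 duplicate(s) eliminated): {(10, Beta), (2, Beta), (28, Beta), (28, Vega), (5, Beta)}

{(10, Beta), (2, Beta), (28, Beta), (28, Vega), (5, Beta)}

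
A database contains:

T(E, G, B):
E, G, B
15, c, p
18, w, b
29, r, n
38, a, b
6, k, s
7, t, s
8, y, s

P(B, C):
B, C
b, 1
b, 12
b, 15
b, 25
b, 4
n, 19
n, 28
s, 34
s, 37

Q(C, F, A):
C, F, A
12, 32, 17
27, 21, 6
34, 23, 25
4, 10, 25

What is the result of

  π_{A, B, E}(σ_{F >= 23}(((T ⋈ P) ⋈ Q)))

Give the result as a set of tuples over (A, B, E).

{(17, b, 18), (17, b, 38), (25, s, 6), (25, s, 7), (25, s, 8)}

Natural join on B: {(18, w, b, 1), (18, w, b, 12), (18, w, b, 15), (18, w, b, 25), (18, w, b, 4), (29, r, n, 19), (29, r, n, 28), (38, a, b, 1), (38, a, b, 12), (38, a, b, 15), (38, a, b, 25), (38, a, b, 4), (6, k, s, 34), (6, k, s, 37), (7, t, s, 34), (7, t, s, 37), (8, y, s, 34), (8, y, s, 37)}
Natural join on C: {(18, w, b, 12, 32, 17), (18, w, b, 4, 10, 25), (38, a, b, 12, 32, 17), (38, a, b, 4, 10, 25), (6, k, s, 34, 23, 25), (7, t, s, 34, 23, 25), (8, y, s, 34, 23, 25)}
σ[F >= 23]: keep tuples satisfying F >= 23 → {(18, w, b, 12, 32, 17), (38, a, b, 12, 32, 17), (6, k, s, 34, 23, 25), (7, t, s, 34, 23, 25), (8, y, s, 34, 23, 25)}
π_{A, B, E} gives {(17, b, 18), (17, b, 38), (25, s, 6), (25, s, 7), (25, s, 8)}.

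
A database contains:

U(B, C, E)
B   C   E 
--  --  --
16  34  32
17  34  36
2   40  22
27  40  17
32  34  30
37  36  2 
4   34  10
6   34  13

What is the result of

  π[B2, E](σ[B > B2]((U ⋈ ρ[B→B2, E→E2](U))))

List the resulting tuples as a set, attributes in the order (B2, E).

{(16, 30), (16, 36), (17, 30), (2, 17), (4, 13), (4, 30), (4, 32), (4, 36), (6, 30), (6, 32), (6, 36)}

ρ[B→B2, E→E2]: schema becomes (B2, C, E2); tuples unchanged.
U ⋈ ρ[B→B2, E→E2](U) (natural join on C): {(16, 34, 32, 16, 32), (16, 34, 32, 17, 36), (16, 34, 32, 32, 30), (16, 34, 32, 4, 10), (16, 34, 32, 6, 13), (17, 34, 36, 16, 32), (17, 34, 36, 17, 36), (17, 34, 36, 32, 30), (17, 34, 36, 4, 10), (17, 34, 36, 6, 13), (2, 40, 22, 2, 22), (2, 40, 22, 27, 17), (27, 40, 17, 2, 22), (27, 40, 17, 27, 17), (32, 34, 30, 16, 32), (32, 34, 30, 17, 36), (32, 34, 30, 32, 30), (32, 34, 30, 4, 10), (32, 34, 30, 6, 13), (37, 36, 2, 37, 2), (4, 34, 10, 16, 32), (4, 34, 10, 17, 36), (4, 34, 10, 32, 30), (4, 34, 10, 4, 10), (4, 34, 10, 6, 13), (6, 34, 13, 16, 32), (6, 34, 13, 17, 36), (6, 34, 13, 32, 30), (6, 34, 13, 4, 10), (6, 34, 13, 6, 13)}
Apply σ_{B > B2}; surviving tuples: {(16, 34, 32, 4, 10), (16, 34, 32, 6, 13), (17, 34, 36, 16, 32), (17, 34, 36, 4, 10), (17, 34, 36, 6, 13), (27, 40, 17, 2, 22), (32, 34, 30, 16, 32), (32, 34, 30, 17, 36), (32, 34, 30, 4, 10), (32, 34, 30, 6, 13), (6, 34, 13, 4, 10)}
Keep only column(s) B2, E: {(16, 30), (16, 36), (17, 30), (2, 17), (4, 13), (4, 30), (4, 32), (4, 36), (6, 30), (6, 32), (6, 36)}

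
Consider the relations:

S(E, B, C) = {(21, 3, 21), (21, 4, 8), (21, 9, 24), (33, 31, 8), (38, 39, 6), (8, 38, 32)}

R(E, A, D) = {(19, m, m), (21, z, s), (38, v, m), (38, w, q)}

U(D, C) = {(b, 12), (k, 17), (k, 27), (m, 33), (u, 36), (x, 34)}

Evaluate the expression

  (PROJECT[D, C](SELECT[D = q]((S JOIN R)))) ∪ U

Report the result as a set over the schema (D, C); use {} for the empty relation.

{(b, 12), (k, 17), (k, 27), (m, 33), (q, 6), (u, 36), (x, 34)}

S ⋈ R (natural join on E): {(21, 3, 21, z, s), (21, 4, 8, z, s), (21, 9, 24, z, s), (38, 39, 6, v, m), (38, 39, 6, w, q)}
Selection D = q: {(38, 39, 6, w, q)}
Keep only column(s) D, C: {(q, 6)}
Taking the union: {(b, 12), (k, 17), (k, 27), (m, 33), (q, 6), (u, 36), (x, 34)}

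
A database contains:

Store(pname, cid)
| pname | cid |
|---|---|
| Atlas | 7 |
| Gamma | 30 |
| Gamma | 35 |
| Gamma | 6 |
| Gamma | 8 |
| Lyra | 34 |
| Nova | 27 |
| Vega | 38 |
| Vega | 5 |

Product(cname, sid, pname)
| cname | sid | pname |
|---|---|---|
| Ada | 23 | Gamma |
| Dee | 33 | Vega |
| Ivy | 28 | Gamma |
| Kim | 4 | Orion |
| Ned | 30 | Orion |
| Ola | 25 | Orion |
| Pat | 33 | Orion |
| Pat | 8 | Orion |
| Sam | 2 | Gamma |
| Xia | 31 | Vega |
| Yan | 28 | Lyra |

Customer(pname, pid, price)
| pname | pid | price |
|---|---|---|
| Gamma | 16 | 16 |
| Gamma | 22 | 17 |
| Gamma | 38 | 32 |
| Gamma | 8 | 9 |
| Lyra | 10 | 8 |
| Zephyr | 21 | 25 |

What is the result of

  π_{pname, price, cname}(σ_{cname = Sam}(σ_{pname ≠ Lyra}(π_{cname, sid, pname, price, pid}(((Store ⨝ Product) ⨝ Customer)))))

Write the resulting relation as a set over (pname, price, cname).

{(Gamma, 16, Sam), (Gamma, 17, Sam), (Gamma, 32, Sam), (Gamma, 9, Sam)}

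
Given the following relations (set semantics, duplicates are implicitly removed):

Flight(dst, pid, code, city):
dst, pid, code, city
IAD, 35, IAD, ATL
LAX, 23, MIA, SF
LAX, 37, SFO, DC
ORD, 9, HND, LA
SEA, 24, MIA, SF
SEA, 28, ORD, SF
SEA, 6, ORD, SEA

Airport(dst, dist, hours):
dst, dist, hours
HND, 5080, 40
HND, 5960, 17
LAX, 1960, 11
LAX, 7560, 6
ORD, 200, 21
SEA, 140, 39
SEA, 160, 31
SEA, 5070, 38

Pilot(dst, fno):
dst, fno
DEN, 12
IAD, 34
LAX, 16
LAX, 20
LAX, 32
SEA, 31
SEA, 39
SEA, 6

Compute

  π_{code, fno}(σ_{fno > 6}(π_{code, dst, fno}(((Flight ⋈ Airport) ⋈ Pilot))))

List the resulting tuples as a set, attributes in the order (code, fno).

Joining Flight and Airport on dst yields {(LAX, 23, MIA, SF, 1960, 11), (LAX, 23, MIA, SF, 7560, 6), (LAX, 37, SFO, DC, 1960, 11), (LAX, 37, SFO, DC, 7560, 6), (ORD, 9, HND, LA, 200, 21), (SEA, 24, MIA, SF, 140, 39), (SEA, 24, MIA, SF, 160, 31), (SEA, 24, MIA, SF, 5070, 38), (SEA, 28, ORD, SF, 140, 39), (SEA, 28, ORD, SF, 160, 31), (SEA, 28, ORD, SF, 5070, 38), (SEA, 6, ORD, SEA, 140, 39), (SEA, 6, ORD, SEA, 160, 31), (SEA, 6, ORD, SEA, 5070, 38)}.
Joining (Flight ⋈ Airport) and Pilot on dst yields {(LAX, 23, MIA, SF, 1960, 11, 16), (LAX, 23, MIA, SF, 1960, 11, 20), (LAX, 23, MIA, SF, 1960, 11, 32), (LAX, 23, MIA, SF, 7560, 6, 16), (LAX, 23, MIA, SF, 7560, 6, 20), (LAX, 23, MIA, SF, 7560, 6, 32), (LAX, 37, SFO, DC, 1960, 11, 16), (LAX, 37, SFO, DC, 1960, 11, 20), (LAX, 37, SFO, DC, 1960, 11, 32), (LAX, 37, SFO, DC, 7560, 6, 16), (LAX, 37, SFO, DC, 7560, 6, 20), (LAX, 37, SFO, DC, 7560, 6, 32), (SEA, 24, MIA, SF, 140, 39, 31), (SEA, 24, MIA, SF, 140, 39, 39), (SEA, 24, MIA, SF, 140, 39, 6), (SEA, 24, MIA, SF, 160, 31, 31), (SEA, 24, MIA, SF, 160, 31, 39), (SEA, 24, MIA, SF, 160, 31, 6), (SEA, 24, MIA, SF, 5070, 38, 31), (SEA, 24, MIA, SF, 5070, 38, 39), (SEA, 24, MIA, SF, 5070, 38, 6), (SEA, 28, ORD, SF, 140, 39, 31), (SEA, 28, ORD, SF, 140, 39, 39), (SEA, 28, ORD, SF, 140, 39, 6), (SEA, 28, ORD, SF, 160, 31, 31), (SEA, 28, ORD, SF, 160, 31, 39), (SEA, 28, ORD, SF, 160, 31, 6), (SEA, 28, ORD, SF, 5070, 38, 31), (SEA, 28, ORD, SF, 5070, 38, 39), (SEA, 28, ORD, SF, 5070, 38, 6), (SEA, 6, ORD, SEA, 140, 39, 31), (SEA, 6, ORD, SEA, 140, 39, 39), (SEA, 6, ORD, SEA, 140, 39, 6), (SEA, 6, ORD, SEA, 160, 31, 31), (SEA, 6, ORD, SEA, 160, 31, 39), (SEA, 6, ORD, SEA, 160, 31, 6), (SEA, 6, ORD, SEA, 5070, 38, 31), (SEA, 6, ORD, SEA, 5070, 38, 39), (SEA, 6, ORD, SEA, 5070, 38, 6)}.
Projecting to code, dst, fno (27 duplicate(s) eliminated): {(MIA, LAX, 16), (MIA, LAX, 20), (MIA, LAX, 32), (MIA, SEA, 31), (MIA, SEA, 39), (MIA, SEA, 6), (ORD, SEA, 31), (ORD, SEA, 39), (ORD, SEA, 6), (SFO, LAX, 16), (SFO, LAX, 20), (SFO, LAX, 32)}
Selection fno > 6: {(MIA, LAX, 16), (MIA, LAX, 20), (MIA, LAX, 32), (MIA, SEA, 31), (MIA, SEA, 39), (ORD, SEA, 31), (ORD, SEA, 39), (SFO, LAX, 16), (SFO, LAX, 20), (SFO, LAX, 32)}
Projecting to code, fno: {(MIA, 16), (MIA, 20), (MIA, 31), (MIA, 32), (MIA, 39), (ORD, 31), (ORD, 39), (SFO, 16), (SFO, 20), (SFO, 32)}

{(MIA, 16), (MIA, 20), (MIA, 31), (MIA, 32), (MIA, 39), (ORD, 31), (ORD, 39), (SFO, 16), (SFO, 20), (SFO, 32)}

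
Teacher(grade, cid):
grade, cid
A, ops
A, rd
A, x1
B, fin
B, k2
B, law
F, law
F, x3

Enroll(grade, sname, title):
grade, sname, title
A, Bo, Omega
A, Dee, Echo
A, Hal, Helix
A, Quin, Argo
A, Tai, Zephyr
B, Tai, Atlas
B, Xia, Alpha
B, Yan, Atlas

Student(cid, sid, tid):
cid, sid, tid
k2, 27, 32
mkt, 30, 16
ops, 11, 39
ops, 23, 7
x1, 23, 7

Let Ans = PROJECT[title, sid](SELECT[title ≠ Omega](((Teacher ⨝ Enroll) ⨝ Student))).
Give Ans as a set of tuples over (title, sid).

{(Alpha, 27), (Argo, 11), (Argo, 23), (Atlas, 27), (Echo, 11), (Echo, 23), (Helix, 11), (Helix, 23), (Zephyr, 11), (Zephyr, 23)}

Natural join on grade: {(A, ops, Bo, Omega), (A, ops, Dee, Echo), (A, ops, Hal, Helix), (A, ops, Quin, Argo), (A, ops, Tai, Zephyr), (A, rd, Bo, Omega), (A, rd, Dee, Echo), (A, rd, Hal, Helix), (A, rd, Quin, Argo), (A, rd, Tai, Zephyr), (A, x1, Bo, Omega), (A, x1, Dee, Echo), (A, x1, Hal, Helix), (A, x1, Quin, Argo), (A, x1, Tai, Zephyr), (B, fin, Tai, Atlas), (B, fin, Xia, Alpha), (B, fin, Yan, Atlas), (B, k2, Tai, Atlas), (B, k2, Xia, Alpha), (B, k2, Yan, Atlas), (B, law, Tai, Atlas), (B, law, Xia, Alpha), (B, law, Yan, Atlas)}
Natural join on cid: {(A, ops, Bo, Omega, 11, 39), (A, ops, Bo, Omega, 23, 7), (A, ops, Dee, Echo, 11, 39), (A, ops, Dee, Echo, 23, 7), (A, ops, Hal, Helix, 11, 39), (A, ops, Hal, Helix, 23, 7), (A, ops, Quin, Argo, 11, 39), (A, ops, Quin, Argo, 23, 7), (A, ops, Tai, Zephyr, 11, 39), (A, ops, Tai, Zephyr, 23, 7), (A, x1, Bo, Omega, 23, 7), (A, x1, Dee, Echo, 23, 7), (A, x1, Hal, Helix, 23, 7), (A, x1, Quin, Argo, 23, 7), (A, x1, Tai, Zephyr, 23, 7), (B, k2, Tai, Atlas, 27, 32), (B, k2, Xia, Alpha, 27, 32), (B, k2, Yan, Atlas, 27, 32)}
Apply σ_{title ≠ Omega}; surviving tuples: {(A, ops, Dee, Echo, 11, 39), (A, ops, Dee, Echo, 23, 7), (A, ops, Hal, Helix, 11, 39), (A, ops, Hal, Helix, 23, 7), (A, ops, Quin, Argo, 11, 39), (A, ops, Quin, Argo, 23, 7), (A, ops, Tai, Zephyr, 11, 39), (A, ops, Tai, Zephyr, 23, 7), (A, x1, Dee, Echo, 23, 7), (A, x1, Hal, Helix, 23, 7), (A, x1, Quin, Argo, 23, 7), (A, x1, Tai, Zephyr, 23, 7), (B, k2, Tai, Atlas, 27, 32), (B, k2, Xia, Alpha, 27, 32), (B, k2, Yan, Atlas, 27, 32)}
Projecting to title, sid (5 duplicate(s) eliminated): {(Alpha, 27), (Argo, 11), (Argo, 23), (Atlas, 27), (Echo, 11), (Echo, 23), (Helix, 11), (Helix, 23), (Zephyr, 11), (Zephyr, 23)}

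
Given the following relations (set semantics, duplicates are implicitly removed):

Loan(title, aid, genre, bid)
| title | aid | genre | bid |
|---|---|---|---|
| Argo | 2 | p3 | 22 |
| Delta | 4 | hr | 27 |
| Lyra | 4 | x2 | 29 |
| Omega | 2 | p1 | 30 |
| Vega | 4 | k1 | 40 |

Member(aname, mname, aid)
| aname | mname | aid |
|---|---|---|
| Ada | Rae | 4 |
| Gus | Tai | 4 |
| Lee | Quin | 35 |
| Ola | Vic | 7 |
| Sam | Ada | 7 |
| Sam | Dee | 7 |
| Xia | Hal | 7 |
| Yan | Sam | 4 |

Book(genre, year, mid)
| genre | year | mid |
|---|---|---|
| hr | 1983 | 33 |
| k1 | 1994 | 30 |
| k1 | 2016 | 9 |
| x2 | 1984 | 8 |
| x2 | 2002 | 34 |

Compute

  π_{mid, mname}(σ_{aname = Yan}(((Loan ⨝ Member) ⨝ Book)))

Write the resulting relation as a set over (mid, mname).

{(30, Sam), (33, Sam), (34, Sam), (8, Sam), (9, Sam)}

Natural join on aid: {(Delta, 4, hr, 27, Ada, Rae), (Delta, 4, hr, 27, Gus, Tai), (Delta, 4, hr, 27, Yan, Sam), (Lyra, 4, x2, 29, Ada, Rae), (Lyra, 4, x2, 29, Gus, Tai), (Lyra, 4, x2, 29, Yan, Sam), (Vega, 4, k1, 40, Ada, Rae), (Vega, 4, k1, 40, Gus, Tai), (Vega, 4, k1, 40, Yan, Sam)}
Natural join on genre: {(Delta, 4, hr, 27, Ada, Rae, 1983, 33), (Delta, 4, hr, 27, Gus, Tai, 1983, 33), (Delta, 4, hr, 27, Yan, Sam, 1983, 33), (Lyra, 4, x2, 29, Ada, Rae, 1984, 8), (Lyra, 4, x2, 29, Ada, Rae, 2002, 34), (Lyra, 4, x2, 29, Gus, Tai, 1984, 8), (Lyra, 4, x2, 29, Gus, Tai, 2002, 34), (Lyra, 4, x2, 29, Yan, Sam, 1984, 8), (Lyra, 4, x2, 29, Yan, Sam, 2002, 34), (Vega, 4, k1, 40, Ada, Rae, 1994, 30), (Vega, 4, k1, 40, Ada, Rae, 2016, 9), (Vega, 4, k1, 40, Gus, Tai, 1994, 30), (Vega, 4, k1, 40, Gus, Tai, 2016, 9), (Vega, 4, k1, 40, Yan, Sam, 1994, 30), (Vega, 4, k1, 40, Yan, Sam, 2016, 9)}
Selection aname = Yan: {(Delta, 4, hr, 27, Yan, Sam, 1983, 33), (Lyra, 4, x2, 29, Yan, Sam, 1984, 8), (Lyra, 4, x2, 29, Yan, Sam, 2002, 34), (Vega, 4, k1, 40, Yan, Sam, 1994, 30), (Vega, 4, k1, 40, Yan, Sam, 2016, 9)}
Keep only column(s) mid, mname: {(30, Sam), (33, Sam), (34, Sam), (8, Sam), (9, Sam)}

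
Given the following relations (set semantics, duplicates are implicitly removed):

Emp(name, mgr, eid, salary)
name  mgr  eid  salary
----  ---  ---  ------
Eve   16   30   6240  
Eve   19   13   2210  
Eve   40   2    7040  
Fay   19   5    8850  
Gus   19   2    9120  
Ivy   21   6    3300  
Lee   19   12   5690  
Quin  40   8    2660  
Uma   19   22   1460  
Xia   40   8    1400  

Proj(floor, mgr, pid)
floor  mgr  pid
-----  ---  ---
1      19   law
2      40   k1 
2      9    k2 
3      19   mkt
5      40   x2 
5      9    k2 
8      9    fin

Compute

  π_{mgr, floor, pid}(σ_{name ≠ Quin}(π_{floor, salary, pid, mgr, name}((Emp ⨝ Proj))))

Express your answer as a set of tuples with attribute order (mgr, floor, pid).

{(19, 1, law), (19, 3, mkt), (40, 2, k1), (40, 5, x2)}

Joining Emp and Proj on mgr yields {(Eve, 19, 13, 2210, 1, law), (Eve, 19, 13, 2210, 3, mkt), (Eve, 40, 2, 7040, 2, k1), (Eve, 40, 2, 7040, 5, x2), (Fay, 19, 5, 8850, 1, law), (Fay, 19, 5, 8850, 3, mkt), (Gus, 19, 2, 9120, 1, law), (Gus, 19, 2, 9120, 3, mkt), (Lee, 19, 12, 5690, 1, law), (Lee, 19, 12, 5690, 3, mkt), (Quin, 40, 8, 2660, 2, k1), (Quin, 40, 8, 2660, 5, x2), (Uma, 19, 22, 1460, 1, law), (Uma, 19, 22, 1460, 3, mkt), (Xia, 40, 8, 1400, 2, k1), (Xia, 40, 8, 1400, 5, x2)}.
Projecting to floor, salary, pid, mgr, name: {(1, 1460, law, 19, Uma), (1, 2210, law, 19, Eve), (1, 5690, law, 19, Lee), (1, 8850, law, 19, Fay), (1, 9120, law, 19, Gus), (2, 1400, k1, 40, Xia), (2, 2660, k1, 40, Quin), (2, 7040, k1, 40, Eve), (3, 1460, mkt, 19, Uma), (3, 2210, mkt, 19, Eve), (3, 5690, mkt, 19, Lee), (3, 8850, mkt, 19, Fay), (3, 9120, mkt, 19, Gus), (5, 1400, x2, 40, Xia), (5, 2660, x2, 40, Quin), (5, 7040, x2, 40, Eve)}
Selection name ≠ Quin: {(1, 1460, law, 19, Uma), (1, 2210, law, 19, Eve), (1, 5690, law, 19, Lee), (1, 8850, law, 19, Fay), (1, 9120, law, 19, Gus), (2, 1400, k1, 40, Xia), (2, 7040, k1, 40, Eve), (3, 1460, mkt, 19, Uma), (3, 2210, mkt, 19, Eve), (3, 5690, mkt, 19, Lee), (3, 8850, mkt, 19, Fay), (3, 9120, mkt, 19, Gus), (5, 1400, x2, 40, Xia), (5, 7040, x2, 40, Eve)}
Projecting to mgr, floor, pid (10 duplicate(s) eliminated): {(19, 1, law), (19, 3, mkt), (40, 2, k1), (40, 5, x2)}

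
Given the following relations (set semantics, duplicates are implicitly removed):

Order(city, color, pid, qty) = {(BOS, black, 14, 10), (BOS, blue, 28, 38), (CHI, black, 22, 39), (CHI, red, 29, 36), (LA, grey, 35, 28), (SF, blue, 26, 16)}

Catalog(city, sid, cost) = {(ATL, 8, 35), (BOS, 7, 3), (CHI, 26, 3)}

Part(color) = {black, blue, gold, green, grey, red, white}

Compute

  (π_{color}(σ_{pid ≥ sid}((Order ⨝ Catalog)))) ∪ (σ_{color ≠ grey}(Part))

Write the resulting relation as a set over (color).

Natural join on city: {(BOS, black, 14, 10, 7, 3), (BOS, blue, 28, 38, 7, 3), (CHI, black, 22, 39, 26, 3), (CHI, red, 29, 36, 26, 3)}
σ[pid ≥ sid]: keep tuples satisfying pid ≥ sid → {(BOS, black, 14, 10, 7, 3), (BOS, blue, 28, 38, 7, 3), (CHI, red, 29, 36, 26, 3)}
π_{color} gives {black, blue, red}.
σ[color ≠ grey]: keep tuples satisfying color ≠ grey → {black, blue, gold, green, red, white}
Set union of the two operands is {black, blue, gold, green, red, white}.

{black, blue, gold, green, red, white}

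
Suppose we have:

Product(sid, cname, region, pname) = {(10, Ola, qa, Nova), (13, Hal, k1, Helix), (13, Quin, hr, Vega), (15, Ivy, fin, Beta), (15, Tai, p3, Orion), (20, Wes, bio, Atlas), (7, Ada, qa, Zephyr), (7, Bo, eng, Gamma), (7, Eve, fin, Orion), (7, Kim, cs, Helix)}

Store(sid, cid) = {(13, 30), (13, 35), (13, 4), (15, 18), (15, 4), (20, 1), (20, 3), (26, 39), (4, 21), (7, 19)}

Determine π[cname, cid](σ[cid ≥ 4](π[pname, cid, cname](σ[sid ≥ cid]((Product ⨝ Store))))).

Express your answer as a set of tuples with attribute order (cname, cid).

Natural join on sid: {(13, Hal, k1, Helix, 30), (13, Hal, k1, Helix, 35), (13, Hal, k1, Helix, 4), (13, Quin, hr, Vega, 30), (13, Quin, hr, Vega, 35), (13, Quin, hr, Vega, 4), (15, Ivy, fin, Beta, 18), (15, Ivy, fin, Beta, 4), (15, Tai, p3, Orion, 18), (15, Tai, p3, Orion, 4), (20, Wes, bio, Atlas, 1), (20, Wes, bio, Atlas, 3), (7, Ada, qa, Zephyr, 19), (7, Bo, eng, Gamma, 19), (7, Eve, fin, Orion, 19), (7, Kim, cs, Helix, 19)}
Selection sid ≥ cid: {(13, Hal, k1, Helix, 4), (13, Quin, hr, Vega, 4), (15, Ivy, fin, Beta, 4), (15, Tai, p3, Orion, 4), (20, Wes, bio, Atlas, 1), (20, Wes, bio, Atlas, 3)}
π_{pname, cid, cname} gives {(Atlas, 1, Wes), (Atlas, 3, Wes), (Beta, 4, Ivy), (Helix, 4, Hal), (Orion, 4, Tai), (Vega, 4, Quin)}.
Selection cid ≥ 4: {(Beta, 4, Ivy), (Helix, 4, Hal), (Orion, 4, Tai), (Vega, 4, Quin)}
π_{cname, cid} gives {(Hal, 4), (Ivy, 4), (Quin, 4), (Tai, 4)}.

{(Hal, 4), (Ivy, 4), (Quin, 4), (Tai, 4)}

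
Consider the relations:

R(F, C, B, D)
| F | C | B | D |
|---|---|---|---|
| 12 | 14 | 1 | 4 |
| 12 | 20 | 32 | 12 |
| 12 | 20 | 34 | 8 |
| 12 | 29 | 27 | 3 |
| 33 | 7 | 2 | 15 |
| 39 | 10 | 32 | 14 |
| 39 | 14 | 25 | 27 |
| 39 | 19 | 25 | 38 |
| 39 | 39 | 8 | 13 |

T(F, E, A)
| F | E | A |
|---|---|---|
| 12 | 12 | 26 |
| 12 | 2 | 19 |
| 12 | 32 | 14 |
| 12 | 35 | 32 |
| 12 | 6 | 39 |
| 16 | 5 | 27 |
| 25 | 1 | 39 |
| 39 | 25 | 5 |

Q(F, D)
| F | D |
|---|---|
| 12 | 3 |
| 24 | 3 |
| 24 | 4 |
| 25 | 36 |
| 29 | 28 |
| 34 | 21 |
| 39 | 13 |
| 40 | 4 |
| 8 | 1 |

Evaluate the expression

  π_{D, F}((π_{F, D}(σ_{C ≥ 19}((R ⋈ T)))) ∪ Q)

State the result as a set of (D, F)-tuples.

Joining R and T on F yields {(12, 14, 1, 4, 12, 26), (12, 14, 1, 4, 2, 19), (12, 14, 1, 4, 32, 14), (12, 14, 1, 4, 35, 32), (12, 14, 1, 4, 6, 39), (12, 20, 32, 12, 12, 26), (12, 20, 32, 12, 2, 19), (12, 20, 32, 12, 32, 14), (12, 20, 32, 12, 35, 32), (12, 20, 32, 12, 6, 39), (12, 20, 34, 8, 12, 26), (12, 20, 34, 8, 2, 19), (12, 20, 34, 8, 32, 14), (12, 20, 34, 8, 35, 32), (12, 20, 34, 8, 6, 39), (12, 29, 27, 3, 12, 26), (12, 29, 27, 3, 2, 19), (12, 29, 27, 3, 32, 14), (12, 29, 27, 3, 35, 32), (12, 29, 27, 3, 6, 39), (39, 10, 32, 14, 25, 5), (39, 14, 25, 27, 25, 5), (39, 19, 25, 38, 25, 5), (39, 39, 8, 13, 25, 5)}.
Apply σ_{C ≥ 19}; surviving tuples: {(12, 20, 32, 12, 12, 26), (12, 20, 32, 12, 2, 19), (12, 20, 32, 12, 32, 14), (12, 20, 32, 12, 35, 32), (12, 20, 32, 12, 6, 39), (12, 20, 34, 8, 12, 26), (12, 20, 34, 8, 2, 19), (12, 20, 34, 8, 32, 14), (12, 20, 34, 8, 35, 32), (12, 20, 34, 8, 6, 39), (12, 29, 27, 3, 12, 26), (12, 29, 27, 3, 2, 19), (12, 29, 27, 3, 32, 14), (12, 29, 27, 3, 35, 32), (12, 29, 27, 3, 6, 39), (39, 19, 25, 38, 25, 5), (39, 39, 8, 13, 25, 5)}
π[F, D]: project onto (F, D) (12 duplicate(s) eliminated) → {(12, 12), (12, 3), (12, 8), (39, 13), (39, 38)}
Taking the union: {(12, 12), (12, 3), (12, 8), (24, 3), (24, 4), (25, 36), (29, 28), (34, 21), (39, 13), (39, 38), (40, 4), (8, 1)}
π[D, F]: project onto (D, F) → {(1, 8), (12, 12), (13, 39), (21, 34), (28, 29), (3, 12), (3, 24), (36, 25), (38, 39), (4, 24), (4, 40), (8, 12)}

{(1, 8), (12, 12), (13, 39), (21, 34), (28, 29), (3, 12), (3, 24), (36, 25), (38, 39), (4, 24), (4, 40), (8, 12)}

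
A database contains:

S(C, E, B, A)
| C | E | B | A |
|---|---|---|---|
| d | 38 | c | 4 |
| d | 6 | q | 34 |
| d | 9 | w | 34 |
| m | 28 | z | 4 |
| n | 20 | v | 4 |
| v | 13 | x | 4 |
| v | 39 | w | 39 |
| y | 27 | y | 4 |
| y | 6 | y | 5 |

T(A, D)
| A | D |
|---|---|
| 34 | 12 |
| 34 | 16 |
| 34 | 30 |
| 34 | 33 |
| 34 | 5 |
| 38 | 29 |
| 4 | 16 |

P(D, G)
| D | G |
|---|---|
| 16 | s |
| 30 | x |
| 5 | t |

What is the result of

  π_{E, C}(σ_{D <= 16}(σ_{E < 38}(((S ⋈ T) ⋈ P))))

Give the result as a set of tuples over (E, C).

{(13, v), (20, n), (27, y), (28, m), (6, d), (9, d)}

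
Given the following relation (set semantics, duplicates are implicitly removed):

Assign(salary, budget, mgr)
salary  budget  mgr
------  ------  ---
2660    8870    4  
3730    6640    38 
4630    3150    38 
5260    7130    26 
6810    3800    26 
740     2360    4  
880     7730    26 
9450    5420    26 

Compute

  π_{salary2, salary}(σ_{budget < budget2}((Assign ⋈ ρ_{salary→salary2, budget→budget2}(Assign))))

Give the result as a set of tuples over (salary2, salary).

ρ[salary→salary2, budget→budget2]: schema becomes (salary2, budget2, mgr); tuples unchanged.
Natural join on mgr: {(2660, 8870, 4, 2660, 8870), (2660, 8870, 4, 740, 2360), (3730, 6640, 38, 3730, 6640), (3730, 6640, 38, 4630, 3150), (4630, 3150, 38, 3730, 6640), (4630, 3150, 38, 4630, 3150), (5260, 7130, 26, 5260, 7130), (5260, 7130, 26, 6810, 3800), (5260, 7130, 26, 880, 7730), (5260, 7130, 26, 9450, 5420), (6810, 3800, 26, 5260, 7130), (6810, 3800, 26, 6810, 3800), (6810, 3800, 26, 880, 7730), (6810, 3800, 26, 9450, 5420), (740, 2360, 4, 2660, 8870), (740, 2360, 4, 740, 2360), (880, 7730, 26, 5260, 7130), (880, 7730, 26, 6810, 3800), (880, 7730, 26, 880, 7730), (880, 7730, 26, 9450, 5420), (9450, 5420, 26, 5260, 7130), (9450, 5420, 26, 6810, 3800), (9450, 5420, 26, 880, 7730), (9450, 5420, 26, 9450, 5420)}
Filtering on budget < budget2 leaves {(4630, 3150, 38, 3730, 6640), (5260, 7130, 26, 880, 7730), (6810, 3800, 26, 5260, 7130), (6810, 3800, 26, 880, 7730), (6810, 3800, 26, 9450, 5420), (740, 2360, 4, 2660, 8870), (9450, 5420, 26, 5260, 7130), (9450, 5420, 26, 880, 7730)}.
Keep only column(s) salary2, salary: {(2660, 740), (3730, 4630), (5260, 6810), (5260, 9450), (880, 5260), (880, 6810), (880, 9450), (9450, 6810)}

{(2660, 740), (3730, 4630), (5260, 6810), (5260, 9450), (880, 5260), (880, 6810), (880, 9450), (9450, 6810)}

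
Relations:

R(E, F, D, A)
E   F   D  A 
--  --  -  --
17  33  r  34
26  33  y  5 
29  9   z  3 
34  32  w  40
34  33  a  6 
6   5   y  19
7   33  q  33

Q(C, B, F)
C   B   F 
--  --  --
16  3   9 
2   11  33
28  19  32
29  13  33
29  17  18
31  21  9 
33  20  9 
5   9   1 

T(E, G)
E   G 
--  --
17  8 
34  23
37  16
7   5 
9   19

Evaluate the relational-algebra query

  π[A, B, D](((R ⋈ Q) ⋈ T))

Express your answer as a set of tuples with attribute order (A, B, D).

Natural join on F: {(17, 33, r, 34, 2, 11), (17, 33, r, 34, 29, 13), (26, 33, y, 5, 2, 11), (26, 33, y, 5, 29, 13), (29, 9, z, 3, 16, 3), (29, 9, z, 3, 31, 21), (29, 9, z, 3, 33, 20), (34, 32, w, 40, 28, 19), (34, 33, a, 6, 2, 11), (34, 33, a, 6, 29, 13), (7, 33, q, 33, 2, 11), (7, 33, q, 33, 29, 13)}
Natural join on E: {(17, 33, r, 34, 2, 11, 8), (17, 33, r, 34, 29, 13, 8), (34, 32, w, 40, 28, 19, 23), (34, 33, a, 6, 2, 11, 23), (34, 33, a, 6, 29, 13, 23), (7, 33, q, 33, 2, 11, 5), (7, 33, q, 33, 29, 13, 5)}
Keep only column(s) A, B, D: {(33, 11, q), (33, 13, q), (34, 11, r), (34, 13, r), (40, 19, w), (6, 11, a), (6, 13, a)}

{(33, 11, q), (33, 13, q), (34, 11, r), (34, 13, r), (40, 19, w), (6, 11, a), (6, 13, a)}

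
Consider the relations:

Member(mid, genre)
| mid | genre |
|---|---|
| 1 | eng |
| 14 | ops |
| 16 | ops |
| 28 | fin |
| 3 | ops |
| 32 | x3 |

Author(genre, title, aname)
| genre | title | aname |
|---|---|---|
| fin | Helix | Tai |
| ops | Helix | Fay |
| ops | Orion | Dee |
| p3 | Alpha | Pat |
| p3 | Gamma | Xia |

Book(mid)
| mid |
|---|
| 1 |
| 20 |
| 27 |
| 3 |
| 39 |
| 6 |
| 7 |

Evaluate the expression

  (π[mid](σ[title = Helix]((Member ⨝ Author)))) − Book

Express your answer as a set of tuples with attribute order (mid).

Joining Member and Author on genre yields {(14, ops, Helix, Fay), (14, ops, Orion, Dee), (16, ops, Helix, Fay), (16, ops, Orion, Dee), (28, fin, Helix, Tai), (3, ops, Helix, Fay), (3, ops, Orion, Dee)}.
Filtering on title = Helix leaves {(14, ops, Helix, Fay), (16, ops, Helix, Fay), (28, fin, Helix, Tai), (3, ops, Helix, Fay)}.
π_{mid} gives {14, 16, 28, 3}.
Difference: {14, 16, 28, 3} with {1, 20, 27, 3, 39, 6, 7} → {14, 16, 28}

{14, 16, 28}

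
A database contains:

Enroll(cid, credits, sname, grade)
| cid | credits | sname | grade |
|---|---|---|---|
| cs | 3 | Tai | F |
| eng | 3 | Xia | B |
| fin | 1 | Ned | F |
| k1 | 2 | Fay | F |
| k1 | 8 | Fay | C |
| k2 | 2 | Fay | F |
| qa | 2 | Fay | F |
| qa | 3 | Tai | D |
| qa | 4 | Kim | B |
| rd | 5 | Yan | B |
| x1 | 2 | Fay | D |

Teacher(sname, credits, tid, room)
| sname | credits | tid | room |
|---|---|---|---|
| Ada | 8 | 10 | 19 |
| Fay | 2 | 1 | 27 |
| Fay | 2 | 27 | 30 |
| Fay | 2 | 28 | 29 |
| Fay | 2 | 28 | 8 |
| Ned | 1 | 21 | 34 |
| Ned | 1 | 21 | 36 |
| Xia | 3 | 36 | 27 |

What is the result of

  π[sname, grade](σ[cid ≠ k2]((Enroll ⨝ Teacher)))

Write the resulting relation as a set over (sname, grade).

{(Fay, D), (Fay, F), (Ned, F), (Xia, B)}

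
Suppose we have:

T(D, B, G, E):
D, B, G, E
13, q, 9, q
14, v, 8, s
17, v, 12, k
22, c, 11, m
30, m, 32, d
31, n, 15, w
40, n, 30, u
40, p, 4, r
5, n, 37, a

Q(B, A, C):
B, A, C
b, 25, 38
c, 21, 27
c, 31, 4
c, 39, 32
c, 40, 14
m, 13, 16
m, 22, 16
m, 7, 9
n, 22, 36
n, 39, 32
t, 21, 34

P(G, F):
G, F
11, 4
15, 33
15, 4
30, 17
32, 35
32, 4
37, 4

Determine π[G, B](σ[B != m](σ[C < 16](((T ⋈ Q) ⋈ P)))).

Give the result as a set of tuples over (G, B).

Joining T and Q on B yields {(22, c, 11, m, 21, 27), (22, c, 11, m, 31, 4), (22, c, 11, m, 39, 32), (22, c, 11, m, 40, 14), (30, m, 32, d, 13, 16), (30, m, 32, d, 22, 16), (30, m, 32, d, 7, 9), (31, n, 15, w, 22, 36), (31, n, 15, w, 39, 32), (40, n, 30, u, 22, 36), (40, n, 30, u, 39, 32), (5, n, 37, a, 22, 36), (5, n, 37, a, 39, 32)}.
Joining (T ⋈ Q) and P on G yields {(22, c, 11, m, 21, 27, 4), (22, c, 11, m, 31, 4, 4), (22, c, 11, m, 39, 32, 4), (22, c, 11, m, 40, 14, 4), (30, m, 32, d, 13, 16, 35), (30, m, 32, d, 13, 16, 4), (30, m, 32, d, 22, 16, 35), (30, m, 32, d, 22, 16, 4), (30, m, 32, d, 7, 9, 35), (30, m, 32, d, 7, 9, 4), (31, n, 15, w, 22, 36, 33), (31, n, 15, w, 22, 36, 4), (31, n, 15, w, 39, 32, 33), (31, n, 15, w, 39, 32, 4), (40, n, 30, u, 22, 36, 17), (40, n, 30, u, 39, 32, 17), (5, n, 37, a, 22, 36, 4), (5, n, 37, a, 39, 32, 4)}.
Apply σ_{C < 16}; surviving tuples: {(22, c, 11, m, 31, 4, 4), (22, c, 11, m, 40, 14, 4), (30, m, 32, d, 7, 9, 35), (30, m, 32, d, 7, 9, 4)}
Apply σ_{B != m}; surviving tuples: {(22, c, 11, m, 31, 4, 4), (22, c, 11, m, 40, 14, 4)}
Projecting to G, B (1 duplicate(s) eliminated): {(11, c)}

{(11, c)}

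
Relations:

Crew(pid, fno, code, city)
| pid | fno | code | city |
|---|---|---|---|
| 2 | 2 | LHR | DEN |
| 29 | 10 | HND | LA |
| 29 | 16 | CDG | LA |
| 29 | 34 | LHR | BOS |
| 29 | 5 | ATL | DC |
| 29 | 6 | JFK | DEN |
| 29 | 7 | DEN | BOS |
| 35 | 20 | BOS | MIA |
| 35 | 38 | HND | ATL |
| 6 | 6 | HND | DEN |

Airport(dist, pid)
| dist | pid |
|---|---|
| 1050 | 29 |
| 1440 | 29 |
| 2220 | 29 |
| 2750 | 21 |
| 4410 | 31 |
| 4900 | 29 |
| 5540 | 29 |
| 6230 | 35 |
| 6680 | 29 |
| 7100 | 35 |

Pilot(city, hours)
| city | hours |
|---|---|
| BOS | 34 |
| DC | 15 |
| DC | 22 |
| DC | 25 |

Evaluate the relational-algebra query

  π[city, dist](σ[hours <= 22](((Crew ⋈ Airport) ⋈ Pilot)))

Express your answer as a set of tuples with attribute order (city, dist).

{(DC, 1050), (DC, 1440), (DC, 2220), (DC, 4900), (DC, 5540), (DC, 6680)}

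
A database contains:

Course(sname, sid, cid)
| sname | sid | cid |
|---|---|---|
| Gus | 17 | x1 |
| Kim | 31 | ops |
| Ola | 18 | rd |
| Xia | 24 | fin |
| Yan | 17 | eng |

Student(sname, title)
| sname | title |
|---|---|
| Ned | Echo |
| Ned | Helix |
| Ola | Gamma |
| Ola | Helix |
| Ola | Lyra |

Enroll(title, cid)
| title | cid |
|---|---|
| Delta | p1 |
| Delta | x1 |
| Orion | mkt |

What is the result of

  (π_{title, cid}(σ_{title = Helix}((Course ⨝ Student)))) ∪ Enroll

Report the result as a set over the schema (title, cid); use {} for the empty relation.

{(Delta, p1), (Delta, x1), (Helix, rd), (Orion, mkt)}

Joining Course and Student on sname yields {(Ola, 18, rd, Gamma), (Ola, 18, rd, Helix), (Ola, 18, rd, Lyra)}.
Selection title = Helix: {(Ola, 18, rd, Helix)}
Projecting to title, cid: {(Helix, rd)}
Union: {(Helix, rd)} with {(Delta, p1), (Delta, x1), (Orion, mkt)} → {(Delta, p1), (Delta, x1), (Helix, rd), (Orion, mkt)}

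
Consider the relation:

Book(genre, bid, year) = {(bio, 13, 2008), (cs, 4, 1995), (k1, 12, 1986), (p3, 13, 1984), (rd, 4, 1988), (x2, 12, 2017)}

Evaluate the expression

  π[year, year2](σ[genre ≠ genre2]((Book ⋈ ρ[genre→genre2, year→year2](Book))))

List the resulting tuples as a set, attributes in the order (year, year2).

{(1984, 2008), (1986, 2017), (1988, 1995), (1995, 1988), (2008, 1984), (2017, 1986)}

ρ[genre→genre2, year→year2]: schema becomes (genre2, bid, year2); tuples unchanged.
Joining Book and ρ[genre→genre2, year→year2](Book) on bid yields {(bio, 13, 2008, bio, 2008), (bio, 13, 2008, p3, 1984), (cs, 4, 1995, cs, 1995), (cs, 4, 1995, rd, 1988), (k1, 12, 1986, k1, 1986), (k1, 12, 1986, x2, 2017), (p3, 13, 1984, bio, 2008), (p3, 13, 1984, p3, 1984), (rd, 4, 1988, cs, 1995), (rd, 4, 1988, rd, 1988), (x2, 12, 2017, k1, 1986), (x2, 12, 2017, x2, 2017)}.
Apply σ_{genre ≠ genre2}; surviving tuples: {(bio, 13, 2008, p3, 1984), (cs, 4, 1995, rd, 1988), (k1, 12, 1986, x2, 2017), (p3, 13, 1984, bio, 2008), (rd, 4, 1988, cs, 1995), (x2, 12, 2017, k1, 1986)}
π_{year, year2} gives {(1984, 2008), (1986, 2017), (1988, 1995), (1995, 1988), (2008, 1984), (2017, 1986)}.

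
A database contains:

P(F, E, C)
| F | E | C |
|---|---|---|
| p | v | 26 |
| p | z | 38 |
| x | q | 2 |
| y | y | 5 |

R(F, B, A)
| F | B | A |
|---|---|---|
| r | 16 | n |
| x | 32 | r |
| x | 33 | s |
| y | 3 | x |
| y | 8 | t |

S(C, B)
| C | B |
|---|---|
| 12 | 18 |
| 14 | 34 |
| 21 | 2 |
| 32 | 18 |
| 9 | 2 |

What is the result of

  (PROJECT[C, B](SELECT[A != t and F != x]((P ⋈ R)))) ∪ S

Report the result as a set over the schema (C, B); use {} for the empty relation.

{(12, 18), (14, 34), (21, 2), (32, 18), (5, 3), (9, 2)}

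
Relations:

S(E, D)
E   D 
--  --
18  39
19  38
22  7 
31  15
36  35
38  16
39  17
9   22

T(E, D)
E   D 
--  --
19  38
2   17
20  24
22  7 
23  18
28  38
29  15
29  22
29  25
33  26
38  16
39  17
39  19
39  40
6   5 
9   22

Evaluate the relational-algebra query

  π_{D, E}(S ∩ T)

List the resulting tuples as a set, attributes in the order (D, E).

{(16, 38), (17, 39), (22, 9), (38, 19), (7, 22)}

Intersection: {(18, 39), (19, 38), (22, 7), (31, 15), (36, 35), (38, 16), (39, 17), (9, 22)} with {(19, 38), (2, 17), (20, 24), (22, 7), (23, 18), (28, 38), (29, 15), (29, 22), (29, 25), (33, 26), (38, 16), (39, 17), (39, 19), (39, 40), (6, 5), (9, 22)} → {(19, 38), (22, 7), (38, 16), (39, 17), (9, 22)}
Keep only column(s) D, E: {(16, 38), (17, 39), (22, 9), (38, 19), (7, 22)}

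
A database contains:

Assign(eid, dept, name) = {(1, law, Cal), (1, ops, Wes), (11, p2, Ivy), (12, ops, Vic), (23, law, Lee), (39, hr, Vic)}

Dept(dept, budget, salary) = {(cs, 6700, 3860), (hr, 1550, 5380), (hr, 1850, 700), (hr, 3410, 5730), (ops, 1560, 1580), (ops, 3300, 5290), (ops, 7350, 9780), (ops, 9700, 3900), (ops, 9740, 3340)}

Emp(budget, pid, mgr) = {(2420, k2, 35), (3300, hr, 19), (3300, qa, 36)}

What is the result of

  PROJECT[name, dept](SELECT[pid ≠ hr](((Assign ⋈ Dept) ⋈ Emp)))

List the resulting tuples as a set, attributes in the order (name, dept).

Joining Assign and Dept on dept yields {(1, ops, Wes, 1560, 1580), (1, ops, Wes, 3300, 5290), (1, ops, Wes, 7350, 9780), (1, ops, Wes, 9700, 3900), (1, ops, Wes, 9740, 3340), (12, ops, Vic, 1560, 1580), (12, ops, Vic, 3300, 5290), (12, ops, Vic, 7350, 9780), (12, ops, Vic, 9700, 3900), (12, ops, Vic, 9740, 3340), (39, hr, Vic, 1550, 5380), (39, hr, Vic, 1850, 700), (39, hr, Vic, 3410, 5730)}.
Joining (Assign ⋈ Dept) and Emp on budget yields {(1, ops, Wes, 3300, 5290, hr, 19), (1, ops, Wes, 3300, 5290, qa, 36), (12, ops, Vic, 3300, 5290, hr, 19), (12, ops, Vic, 3300, 5290, qa, 36)}.
Apply σ_{pid ≠ hr}; surviving tuples: {(1, ops, Wes, 3300, 5290, qa, 36), (12, ops, Vic, 3300, 5290, qa, 36)}
Projecting to name, dept: {(Vic, ops), (Wes, ops)}

{(Vic, ops), (Wes, ops)}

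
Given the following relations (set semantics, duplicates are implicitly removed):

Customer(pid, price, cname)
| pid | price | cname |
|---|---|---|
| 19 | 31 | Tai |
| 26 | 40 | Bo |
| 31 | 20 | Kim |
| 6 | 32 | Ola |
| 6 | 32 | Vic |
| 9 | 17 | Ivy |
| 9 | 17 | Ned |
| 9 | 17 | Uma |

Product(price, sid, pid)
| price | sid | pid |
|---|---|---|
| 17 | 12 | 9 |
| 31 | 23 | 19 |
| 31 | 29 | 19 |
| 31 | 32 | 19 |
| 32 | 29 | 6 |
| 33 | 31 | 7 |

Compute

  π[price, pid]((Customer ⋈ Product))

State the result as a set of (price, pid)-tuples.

{(17, 9), (31, 19), (32, 6)}

Natural join on pid, price: {(19, 31, Tai, 23), (19, 31, Tai, 29), (19, 31, Tai, 32), (6, 32, Ola, 29), (6, 32, Vic, 29), (9, 17, Ivy, 12), (9, 17, Ned, 12), (9, 17, Uma, 12)}
Projecting to price, pid (5 duplicate(s) eliminated): {(17, 9), (31, 19), (32, 6)}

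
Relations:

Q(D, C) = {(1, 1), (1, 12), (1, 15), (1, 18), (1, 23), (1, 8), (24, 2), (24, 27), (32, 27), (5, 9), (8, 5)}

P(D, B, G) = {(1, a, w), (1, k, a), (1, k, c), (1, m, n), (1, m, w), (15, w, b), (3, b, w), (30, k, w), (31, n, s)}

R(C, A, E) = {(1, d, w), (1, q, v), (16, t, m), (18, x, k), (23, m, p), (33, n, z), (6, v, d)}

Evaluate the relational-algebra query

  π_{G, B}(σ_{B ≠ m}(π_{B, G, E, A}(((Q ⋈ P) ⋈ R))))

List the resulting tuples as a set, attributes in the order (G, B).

{(a, k), (c, k), (w, a)}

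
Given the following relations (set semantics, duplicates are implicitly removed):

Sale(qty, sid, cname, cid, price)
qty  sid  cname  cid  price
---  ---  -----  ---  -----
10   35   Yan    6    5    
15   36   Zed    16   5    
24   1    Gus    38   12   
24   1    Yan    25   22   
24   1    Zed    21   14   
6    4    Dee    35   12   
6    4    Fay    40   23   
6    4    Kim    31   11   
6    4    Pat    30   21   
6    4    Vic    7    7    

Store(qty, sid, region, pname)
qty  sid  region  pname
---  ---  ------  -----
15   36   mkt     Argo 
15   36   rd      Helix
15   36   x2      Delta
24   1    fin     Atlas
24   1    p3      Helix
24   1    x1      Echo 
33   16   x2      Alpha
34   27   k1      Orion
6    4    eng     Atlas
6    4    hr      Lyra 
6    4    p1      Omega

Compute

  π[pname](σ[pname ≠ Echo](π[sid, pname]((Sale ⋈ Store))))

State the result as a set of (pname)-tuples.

{Argo, Atlas, Delta, Helix, Lyra, Omega}

Natural join on qty, sid: {(15, 36, Zed, 16, 5, mkt, Argo), (15, 36, Zed, 16, 5, rd, Helix), (15, 36, Zed, 16, 5, x2, Delta), (24, 1, Gus, 38, 12, fin, Atlas), (24, 1, Gus, 38, 12, p3, Helix), (24, 1, Gus, 38, 12, x1, Echo), (24, 1, Yan, 25, 22, fin, Atlas), (24, 1, Yan, 25, 22, p3, Helix), (24, 1, Yan, 25, 22, x1, Echo), (24, 1, Zed, 21, 14, fin, Atlas), (24, 1, Zed, 21, 14, p3, Helix), (24, 1, Zed, 21, 14, x1, Echo), (6, 4, Dee, 35, 12, eng, Atlas), (6, 4, Dee, 35, 12, hr, Lyra), (6, 4, Dee, 35, 12, p1, Omega), (6, 4, Fay, 40, 23, eng, Atlas), (6, 4, Fay, 40, 23, hr, Lyra), (6, 4, Fay, 40, 23, p1, Omega), (6, 4, Kim, 31, 11, eng, Atlas), (6, 4, Kim, 31, 11, hr, Lyra), (6, 4, Kim, 31, 11, p1, Omega), (6, 4, Pat, 30, 21, eng, Atlas), (6, 4, Pat, 30, 21, hr, Lyra), (6, 4, Pat, 30, 21, p1, Omega), (6, 4, Vic, 7, 7, eng, Atlas), (6, 4, Vic, 7, 7, hr, Lyra), (6, 4, Vic, 7, 7, p1, Omega)}
Keep only column(s) sid, pname (18 duplicate(s) eliminated): {(1, Atlas), (1, Echo), (1, Helix), (36, Argo), (36, Delta), (36, Helix), (4, Atlas), (4, Lyra), (4, Omega)}
Apply σ_{pname ≠ Echo}; surviving tuples: {(1, Atlas), (1, Helix), (36, Argo), (36, Delta), (36, Helix), (4, Atlas), (4, Lyra), (4, Omega)}
Keep only column(s) pname (2 duplicate(s) eliminated): {Argo, Atlas, Delta, Helix, Lyra, Omega}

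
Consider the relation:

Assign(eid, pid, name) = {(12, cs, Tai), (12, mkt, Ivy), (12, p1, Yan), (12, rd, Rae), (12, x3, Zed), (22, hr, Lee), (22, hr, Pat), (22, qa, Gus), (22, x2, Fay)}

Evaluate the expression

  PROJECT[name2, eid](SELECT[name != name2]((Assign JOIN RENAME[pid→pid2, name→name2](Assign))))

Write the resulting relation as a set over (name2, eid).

ρ[pid→pid2, name→name2]: schema becomes (eid, pid2, name2); tuples unchanged.
Natural join on eid: {(12, cs, Tai, cs, Tai), (12, cs, Tai, mkt, Ivy), (12, cs, Tai, p1, Yan), (12, cs, Tai, rd, Rae), (12, cs, Tai, x3, Zed), (12, mkt, Ivy, cs, Tai), (12, mkt, Ivy, mkt, Ivy), (12, mkt, Ivy, p1, Yan), (12, mkt, Ivy, rd, Rae), (12, mkt, Ivy, x3, Zed), (12, p1, Yan, cs, Tai), (12, p1, Yan, mkt, Ivy), (12, p1, Yan, p1, Yan), (12, p1, Yan, rd, Rae), (12, p1, Yan, x3, Zed), (12, rd, Rae, cs, Tai), (12, rd, Rae, mkt, Ivy), (12, rd, Rae, p1, Yan), (12, rd, Rae, rd, Rae), (12, rd, Rae, x3, Zed), (12, x3, Zed, cs, Tai), (12, x3, Zed, mkt, Ivy), (12, x3, Zed, p1, Yan), (12, x3, Zed, rd, Rae), (12, x3, Zed, x3, Zed), (22, hr, Lee, hr, Lee), (22, hr, Lee, hr, Pat), (22, hr, Lee, qa, Gus), (22, hr, Lee, x2, Fay), (22, hr, Pat, hr, Lee), (22, hr, Pat, hr, Pat), (22, hr, Pat, qa, Gus), (22, hr, Pat, x2, Fay), (22, qa, Gus, hr, Lee), (22, qa, Gus, hr, Pat), (22, qa, Gus, qa, Gus), (22, qa, Gus, x2, Fay), (22, x2, Fay, hr, Lee), (22, x2, Fay, hr, Pat), (22, x2, Fay, qa, Gus), (22, x2, Fay, x2, Fay)}
Selection name != name2: {(12, cs, Tai, mkt, Ivy), (12, cs, Tai, p1, Yan), (12, cs, Tai, rd, Rae), (12, cs, Tai, x3, Zed), (12, mkt, Ivy, cs, Tai), (12, mkt, Ivy, p1, Yan), (12, mkt, Ivy, rd, Rae), (12, mkt, Ivy, x3, Zed), (12, p1, Yan, cs, Tai), (12, p1, Yan, mkt, Ivy), (12, p1, Yan, rd, Rae), (12, p1, Yan, x3, Zed), (12, rd, Rae, cs, Tai), (12, rd, Rae, mkt, Ivy), (12, rd, Rae, p1, Yan), (12, rd, Rae, x3, Zed), (12, x3, Zed, cs, Tai), (12, x3, Zed, mkt, Ivy), (12, x3, Zed, p1, Yan), (12, x3, Zed, rd, Rae), (22, hr, Lee, hr, Pat), (22, hr, Lee, qa, Gus), (22, hr, Lee, x2, Fay), (22, hr, Pat, hr, Lee), (22, hr, Pat, qa, Gus), (22, hr, Pat, x2, Fay), (22, qa, Gus, hr, Lee), (22, qa, Gus, hr, Pat), (22, qa, Gus, x2, Fay), (22, x2, Fay, hr, Lee), (22, x2, Fay, hr, Pat), (22, x2, Fay, qa, Gus)}
π_{name2, eid} gives {(Fay, 22), (Gus, 22), (Ivy, 12), (Lee, 22), (Pat, 22), (Rae, 12), (Tai, 12), (Yan, 12), (Zed, 12)} (23 duplicate(s) eliminated).

{(Fay, 22), (Gus, 22), (Ivy, 12), (Lee, 22), (Pat, 22), (Rae, 12), (Tai, 12), (Yan, 12), (Zed, 12)}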